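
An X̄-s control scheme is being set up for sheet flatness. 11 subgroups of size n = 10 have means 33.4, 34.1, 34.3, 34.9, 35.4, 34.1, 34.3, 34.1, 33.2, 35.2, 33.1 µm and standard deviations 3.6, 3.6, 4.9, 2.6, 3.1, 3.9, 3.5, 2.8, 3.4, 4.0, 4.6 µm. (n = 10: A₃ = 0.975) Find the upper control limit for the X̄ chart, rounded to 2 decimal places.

37.74

X̄̄ = (33.4 + 34.1 + 34.3 + 34.9 + 35.4 + 34.1 + 34.3 + 34.1 + 33.2 + 35.2 + 33.1) / 11 = 34.1909
s̄ = (3.6 + 3.6 + 4.9 + 2.6 + 3.1 + 3.9 + 3.5 + 2.8 + 3.4 + 4.0 + 4.6) / 11 = 3.6364
UCL = X̄̄ + A₃·s̄ = 34.1909 + 0.975 × 3.6364 = 37.7364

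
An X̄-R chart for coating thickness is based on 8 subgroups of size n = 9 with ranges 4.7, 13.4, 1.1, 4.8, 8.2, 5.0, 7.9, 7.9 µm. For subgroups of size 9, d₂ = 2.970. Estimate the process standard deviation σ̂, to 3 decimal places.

R̄ = (4.7 + 13.4 + 1.1 + 4.8 + 8.2 + 5.0 + 7.9 + 7.9) / 8 = 6.6250
σ̂ = R̄ / d₂ = 6.6250 / 2.970 = 2.2306

2.231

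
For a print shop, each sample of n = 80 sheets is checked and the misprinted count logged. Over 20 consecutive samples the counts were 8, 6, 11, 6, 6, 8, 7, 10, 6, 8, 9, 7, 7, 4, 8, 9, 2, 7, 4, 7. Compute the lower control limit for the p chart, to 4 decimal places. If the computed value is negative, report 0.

p̄ = Σdᵢ / (k·n) = 140 / (20 × 80) = 0.08750
LCL = p̄ − 3·√(p̄(1−p̄)/n) = 0.08750 − 3 × 0.03159 = -0.00728 → 0 (negative, so LCL = 0)

0.0000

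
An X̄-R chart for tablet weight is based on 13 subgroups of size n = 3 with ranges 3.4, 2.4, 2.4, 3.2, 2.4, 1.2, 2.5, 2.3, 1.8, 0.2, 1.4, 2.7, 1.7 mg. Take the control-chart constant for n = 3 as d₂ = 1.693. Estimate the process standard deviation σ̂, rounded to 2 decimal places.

R̄ = (3.4 + 2.4 + 2.4 + 3.2 + 2.4 + 1.2 + 2.5 + 2.3 + 1.8 + 0.2 + 1.4 + 2.7 + 1.7) / 13 = 2.1231
σ̂ = R̄ / d₂ = 2.1231 / 1.693 = 1.2540

1.25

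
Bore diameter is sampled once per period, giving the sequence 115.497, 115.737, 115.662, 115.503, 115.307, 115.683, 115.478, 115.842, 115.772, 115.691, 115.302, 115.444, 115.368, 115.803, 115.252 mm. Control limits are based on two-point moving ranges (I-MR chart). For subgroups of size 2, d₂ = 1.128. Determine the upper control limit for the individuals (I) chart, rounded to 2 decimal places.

116.19

X̄ = (115.497 + 115.737 + 115.662 + 115.503 + 115.307 + 115.683 + 115.478 + 115.842 + 115.772 + 115.691 + 115.302 + 115.444 + 115.368 + 115.803 + 115.252) / 15 = 115.5561
Moving ranges: 0.240, 0.075, 0.159, 0.196, 0.376, 0.205, 0.364, 0.070, 0.081, 0.389, 0.142, 0.076, 0.435, 0.551; M̄R̄ = 3.3590 / 14 = 0.2399
UCL = X̄ + 3·M̄R̄/d₂ = 115.5561 + 3 × 0.2399 / 1.128 = 116.1942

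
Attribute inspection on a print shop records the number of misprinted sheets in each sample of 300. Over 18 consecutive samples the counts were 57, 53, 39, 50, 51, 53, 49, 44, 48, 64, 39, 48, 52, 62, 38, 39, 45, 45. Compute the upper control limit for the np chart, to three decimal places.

p̄ = Σdᵢ / (k·n) = 876 / (18 × 300) = 0.16222
UCL = np̄ + 3·√(np̄(1−p̄)) = 48.6667 + 3 × √(48.6667×0.83778) = 48.6667 + 3 × 6.3853 = 67.8225

67.823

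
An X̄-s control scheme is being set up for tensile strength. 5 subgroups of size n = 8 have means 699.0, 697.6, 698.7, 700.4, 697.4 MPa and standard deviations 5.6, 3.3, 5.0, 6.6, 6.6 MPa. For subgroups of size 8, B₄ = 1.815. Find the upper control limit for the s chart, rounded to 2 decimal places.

9.84

s̄ = (5.6 + 3.3 + 5.0 + 6.6 + 6.6) / 5 = 5.4200
UCL_s = B₄·s̄ = 1.815 × 5.4200 = 9.8373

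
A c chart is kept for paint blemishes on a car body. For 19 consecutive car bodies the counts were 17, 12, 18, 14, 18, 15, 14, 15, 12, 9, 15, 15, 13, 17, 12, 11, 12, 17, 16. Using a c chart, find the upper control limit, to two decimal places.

25.67

c̄ = (17 + 12 + 18 + 14 + 18 + 15 + 14 + 15 + 12 + 9 + 15 + 15 + 13 + 17 + 12 + 11 + 12 + 17 + 16) / 19 = 272 / 19 = 14.3158
UCL = c̄ + 3√c̄ = 14.3158 + 3 × √14.3158 = 14.3158 + 3 × 3.7836 = 25.6667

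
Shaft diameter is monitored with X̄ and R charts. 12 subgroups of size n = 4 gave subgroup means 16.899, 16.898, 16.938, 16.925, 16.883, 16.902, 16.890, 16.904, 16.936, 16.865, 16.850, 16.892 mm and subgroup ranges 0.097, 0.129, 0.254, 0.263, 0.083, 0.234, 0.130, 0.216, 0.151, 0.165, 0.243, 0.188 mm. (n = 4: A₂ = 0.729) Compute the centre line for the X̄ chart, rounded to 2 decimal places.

X̄̄ = (16.899 + 16.898 + 16.938 + 16.925 + 16.883 + 16.902 + 16.890 + 16.904 + 16.936 + 16.865 + 16.850 + 16.892) / 12 = 202.7820 / 12 = 16.8985
CL = X̄̄ = 16.8985

16.90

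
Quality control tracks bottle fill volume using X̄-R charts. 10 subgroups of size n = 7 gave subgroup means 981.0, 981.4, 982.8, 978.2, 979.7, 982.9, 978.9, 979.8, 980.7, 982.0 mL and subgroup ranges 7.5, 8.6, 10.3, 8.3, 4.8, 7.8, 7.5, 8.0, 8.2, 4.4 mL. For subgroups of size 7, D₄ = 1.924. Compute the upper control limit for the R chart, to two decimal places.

R̄ = (7.5 + 8.6 + 10.3 + 8.3 + 4.8 + 7.8 + 7.5 + 8.0 + 8.2 + 4.4) / 10 = 75.4000 / 10 = 7.5400
UCL_R = D₄·R̄ = 1.924 × 7.5400 = 14.5070

14.51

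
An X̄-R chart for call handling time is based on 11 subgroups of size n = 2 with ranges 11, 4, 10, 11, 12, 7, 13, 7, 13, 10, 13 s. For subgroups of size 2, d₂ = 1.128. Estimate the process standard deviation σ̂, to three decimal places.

R̄ = (11 + 4 + 10 + 11 + 12 + 7 + 13 + 7 + 13 + 10 + 13) / 11 = 10.0909
σ̂ = R̄ / d₂ = 10.0909 / 1.128 = 8.9458

8.946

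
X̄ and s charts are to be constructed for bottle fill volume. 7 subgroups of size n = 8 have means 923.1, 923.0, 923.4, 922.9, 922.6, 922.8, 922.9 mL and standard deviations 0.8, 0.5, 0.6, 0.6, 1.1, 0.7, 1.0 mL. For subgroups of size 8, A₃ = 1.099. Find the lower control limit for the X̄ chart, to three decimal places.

922.125

X̄̄ = (923.1 + 923.0 + 923.4 + 922.9 + 922.6 + 922.8 + 922.9) / 7 = 922.9571
s̄ = (0.8 + 0.5 + 0.6 + 0.6 + 1.1 + 0.7 + 1.0) / 7 = 0.7571
LCL = X̄̄ − A₃·s̄ = 922.9571 − 1.099 × 0.7571 = 922.1250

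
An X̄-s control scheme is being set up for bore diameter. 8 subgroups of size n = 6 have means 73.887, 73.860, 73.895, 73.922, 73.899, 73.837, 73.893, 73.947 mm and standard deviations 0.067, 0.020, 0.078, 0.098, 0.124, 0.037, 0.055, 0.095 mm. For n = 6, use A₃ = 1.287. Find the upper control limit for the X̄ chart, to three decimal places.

73.985

X̄̄ = (73.887 + 73.860 + 73.895 + 73.922 + 73.899 + 73.837 + 73.893 + 73.947) / 8 = 73.8925
s̄ = (0.067 + 0.020 + 0.078 + 0.098 + 0.124 + 0.037 + 0.055 + 0.095) / 8 = 0.0717
UCL = X̄̄ + A₃·s̄ = 73.8925 + 1.287 × 0.0717 = 73.9848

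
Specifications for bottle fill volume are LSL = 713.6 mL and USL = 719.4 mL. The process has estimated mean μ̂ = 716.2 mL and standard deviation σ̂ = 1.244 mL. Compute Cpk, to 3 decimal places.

0.697

Cpu = (USL − μ̂) / (3σ̂) = (719.4 − 716.2) / (3 × 1.244) = 0.8574; Cpl = (μ̂ − LSL) / (3σ̂) = (716.2 − 713.6) / (3 × 1.244) = 0.6967; Cpk = min(Cpu, Cpl) = 0.6967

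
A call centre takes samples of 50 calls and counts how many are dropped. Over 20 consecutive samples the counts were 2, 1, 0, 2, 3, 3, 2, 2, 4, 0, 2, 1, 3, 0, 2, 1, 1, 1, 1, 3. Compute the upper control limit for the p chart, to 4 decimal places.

0.1109

p̄ = Σdᵢ / (k·n) = 34 / (20 × 50) = 0.03400
UCL = p̄ + 3·√(p̄(1−p̄)/n) = 0.03400 + 3 × √(0.03400×0.96600/50) = 0.03400 + 3 × 0.02563 = 0.11089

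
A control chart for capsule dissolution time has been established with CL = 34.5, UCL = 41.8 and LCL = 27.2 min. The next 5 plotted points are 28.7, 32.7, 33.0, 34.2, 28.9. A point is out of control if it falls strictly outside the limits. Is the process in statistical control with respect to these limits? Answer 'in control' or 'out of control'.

in control

All 5 points lie within [27.2, 41.8].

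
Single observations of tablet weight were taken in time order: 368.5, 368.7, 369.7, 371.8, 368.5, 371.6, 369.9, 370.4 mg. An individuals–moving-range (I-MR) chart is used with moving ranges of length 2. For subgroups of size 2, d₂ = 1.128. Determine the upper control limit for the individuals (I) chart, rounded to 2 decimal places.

X̄ = (368.5 + 368.7 + 369.7 + 371.8 + 368.5 + 371.6 + 369.9 + 370.4) / 8 = 369.8875
Moving ranges: 0.2, 1.0, 2.1, 3.3, 3.1, 1.7, 0.5; M̄R̄ = 11.9000 / 7 = 1.7000
UCL = X̄ + 3·M̄R̄/d₂ = 369.8875 + 3 × 1.7000 / 1.128 = 374.4088

374.41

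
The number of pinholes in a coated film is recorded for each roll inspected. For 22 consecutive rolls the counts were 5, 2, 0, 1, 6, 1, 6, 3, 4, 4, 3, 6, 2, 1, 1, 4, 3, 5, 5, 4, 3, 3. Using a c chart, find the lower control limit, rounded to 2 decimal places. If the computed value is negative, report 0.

0.00

c̄ = (5 + 2 + 0 + 1 + 6 + 1 + 6 + 3 + 4 + 4 + 3 + 6 + 2 + 1 + 1 + 4 + 3 + 5 + 5 + 4 + 3 + 3) / 22 = 72 / 22 = 3.2727
LCL = c̄ − 3√c̄ = 3.2727 − 3 × 1.8091 = -2.1545 → 0 (cannot be negative)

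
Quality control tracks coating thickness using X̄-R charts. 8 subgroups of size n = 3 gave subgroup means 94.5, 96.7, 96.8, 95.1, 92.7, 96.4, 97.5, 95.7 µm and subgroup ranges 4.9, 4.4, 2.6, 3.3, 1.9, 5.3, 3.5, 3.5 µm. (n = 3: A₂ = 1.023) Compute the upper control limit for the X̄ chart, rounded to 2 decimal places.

X̄̄ = (94.5 + 96.7 + 96.8 + 95.1 + 92.7 + 96.4 + 97.5 + 95.7) / 8 = 765.4000 / 8 = 95.6750
R̄ = (4.9 + 4.4 + 2.6 + 3.3 + 1.9 + 5.3 + 3.5 + 3.5) / 8 = 29.4000 / 8 = 3.6750
UCL = X̄̄ + A₂·R̄ = 95.6750 + 1.023 × 3.6750 = 99.4345

99.43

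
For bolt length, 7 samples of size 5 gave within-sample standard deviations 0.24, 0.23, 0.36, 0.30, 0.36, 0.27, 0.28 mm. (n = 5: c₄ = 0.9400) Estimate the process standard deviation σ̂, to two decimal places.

0.31

s̄ = (0.24 + 0.23 + 0.36 + 0.30 + 0.36 + 0.27 + 0.28) / 7 = 0.2914
σ̂ = s̄ / c₄ = 0.2914 / 0.9400 = 0.3100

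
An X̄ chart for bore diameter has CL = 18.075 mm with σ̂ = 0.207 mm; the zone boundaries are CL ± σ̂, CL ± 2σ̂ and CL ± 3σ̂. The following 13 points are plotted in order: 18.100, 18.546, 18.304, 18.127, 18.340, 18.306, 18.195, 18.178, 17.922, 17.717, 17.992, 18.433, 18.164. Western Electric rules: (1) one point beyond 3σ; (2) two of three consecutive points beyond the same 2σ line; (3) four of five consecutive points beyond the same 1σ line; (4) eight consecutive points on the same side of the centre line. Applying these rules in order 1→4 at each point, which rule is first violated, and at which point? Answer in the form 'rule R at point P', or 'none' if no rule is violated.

Zone of each point (C = within 1σ̂, B = 1σ̂–2σ̂, A = 2σ̂–3σ̂, * = beyond 3σ̂; sign = side of CL): 1:+C, 2:+A, 3:+B, 4:+C, 5:+B, 6:+B, 7:+C, 8:+C, 9:-C, 10:-B, 11:-C, 12:+B, 13:+C
Rule 3 (four of five consecutive points beyond the same 1σ limit) is satisfied at point 6.

rule 3 at point 6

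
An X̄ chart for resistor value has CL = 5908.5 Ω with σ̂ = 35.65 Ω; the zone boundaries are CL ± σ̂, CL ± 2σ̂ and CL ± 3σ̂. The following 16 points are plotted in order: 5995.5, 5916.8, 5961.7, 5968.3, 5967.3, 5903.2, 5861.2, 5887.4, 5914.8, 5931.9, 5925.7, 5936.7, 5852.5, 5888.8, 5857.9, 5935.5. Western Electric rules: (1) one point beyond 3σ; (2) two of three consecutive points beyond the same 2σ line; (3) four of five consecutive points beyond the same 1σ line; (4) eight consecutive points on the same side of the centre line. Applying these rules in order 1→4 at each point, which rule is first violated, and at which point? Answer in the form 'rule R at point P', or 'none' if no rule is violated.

rule 3 at point 5

Zone of each point (C = within 1σ̂, B = 1σ̂–2σ̂, A = 2σ̂–3σ̂, * = beyond 3σ̂; sign = side of CL): 1:+A, 2:+C, 3:+B, 4:+B, 5:+B, 6:-C, 7:-B, 8:-C, 9:+C, 10:+C, 11:+C, 12:+C, 13:-B, 14:-C, 15:-B, 16:+C
Rule 3 (four of five consecutive points beyond the same 1σ limit) is satisfied at point 5.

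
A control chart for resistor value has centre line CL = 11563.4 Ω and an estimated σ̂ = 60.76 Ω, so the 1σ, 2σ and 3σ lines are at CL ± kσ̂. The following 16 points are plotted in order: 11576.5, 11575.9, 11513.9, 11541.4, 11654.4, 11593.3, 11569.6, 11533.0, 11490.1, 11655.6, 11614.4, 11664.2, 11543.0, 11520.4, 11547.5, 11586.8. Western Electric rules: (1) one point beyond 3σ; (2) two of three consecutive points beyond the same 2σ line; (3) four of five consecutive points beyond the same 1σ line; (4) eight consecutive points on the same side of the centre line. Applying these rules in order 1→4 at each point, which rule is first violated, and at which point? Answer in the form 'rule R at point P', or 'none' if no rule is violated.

Zone of each point (C = within 1σ̂, B = 1σ̂–2σ̂, A = 2σ̂–3σ̂, * = beyond 3σ̂; sign = side of CL): 1:+C, 2:+C, 3:-C, 4:-C, 5:+B, 6:+C, 7:+C, 8:-C, 9:-B, 10:+B, 11:+C, 12:+B, 13:-C, 14:-C, 15:-C, 16:+C
No rule fires across all 16 points.

none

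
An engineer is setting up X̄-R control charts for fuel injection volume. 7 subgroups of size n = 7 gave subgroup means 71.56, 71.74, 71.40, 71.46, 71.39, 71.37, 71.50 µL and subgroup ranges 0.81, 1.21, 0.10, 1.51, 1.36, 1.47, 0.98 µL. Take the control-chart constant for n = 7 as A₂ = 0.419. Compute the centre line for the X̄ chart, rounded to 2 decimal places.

71.49

X̄̄ = (71.56 + 71.74 + 71.40 + 71.46 + 71.39 + 71.37 + 71.50) / 7 = 500.4200 / 7 = 71.4886
CL = X̄̄ = 71.4886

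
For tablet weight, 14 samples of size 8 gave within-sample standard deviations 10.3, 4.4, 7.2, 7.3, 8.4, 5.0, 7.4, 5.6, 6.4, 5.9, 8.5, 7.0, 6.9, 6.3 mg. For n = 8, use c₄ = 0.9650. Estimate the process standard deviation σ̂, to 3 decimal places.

s̄ = (10.3 + 4.4 + 7.2 + 7.3 + 8.4 + 5.0 + 7.4 + 5.6 + 6.4 + 5.9 + 8.5 + 7.0 + 6.9 + 6.3) / 14 = 6.9000
σ̂ = s̄ / c₄ = 6.9000 / 0.9650 = 7.1503

7.150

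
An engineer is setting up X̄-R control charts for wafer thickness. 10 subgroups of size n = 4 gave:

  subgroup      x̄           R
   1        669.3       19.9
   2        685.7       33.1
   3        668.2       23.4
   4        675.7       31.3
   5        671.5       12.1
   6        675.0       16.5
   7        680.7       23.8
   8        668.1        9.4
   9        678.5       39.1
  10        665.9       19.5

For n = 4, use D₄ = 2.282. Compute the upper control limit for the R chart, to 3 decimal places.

52.052

R̄ = (19.9 + 33.1 + 23.4 + 31.3 + 12.1 + 16.5 + 23.8 + 9.4 + 39.1 + 19.5) / 10 = 228.1000 / 10 = 22.8100
UCL_R = D₄·R̄ = 2.282 × 22.8100 = 52.0524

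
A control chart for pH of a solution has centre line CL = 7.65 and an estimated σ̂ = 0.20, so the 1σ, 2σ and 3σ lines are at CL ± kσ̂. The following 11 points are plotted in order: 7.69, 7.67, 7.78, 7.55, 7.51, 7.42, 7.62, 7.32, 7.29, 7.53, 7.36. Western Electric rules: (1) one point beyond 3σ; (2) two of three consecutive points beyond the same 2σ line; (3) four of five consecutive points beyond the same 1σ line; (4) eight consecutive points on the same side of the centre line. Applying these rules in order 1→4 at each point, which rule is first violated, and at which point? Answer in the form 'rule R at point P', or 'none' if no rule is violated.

rule 4 at point 11

Zone of each point (C = within 1σ̂, B = 1σ̂–2σ̂, A = 2σ̂–3σ̂, * = beyond 3σ̂; sign = side of CL): 1:+C, 2:+C, 3:+C, 4:-C, 5:-C, 6:-B, 7:-C, 8:-B, 9:-B, 10:-C, 11:-B
Rule 4 (eight consecutive points on the same side of the centre line) is satisfied at point 11.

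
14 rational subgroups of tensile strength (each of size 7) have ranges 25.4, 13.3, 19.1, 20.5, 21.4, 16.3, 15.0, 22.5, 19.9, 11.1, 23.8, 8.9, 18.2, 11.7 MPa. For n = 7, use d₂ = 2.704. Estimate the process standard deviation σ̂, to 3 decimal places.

6.527

R̄ = (25.4 + 13.3 + 19.1 + 20.5 + 21.4 + 16.3 + 15.0 + 22.5 + 19.9 + 11.1 + 23.8 + 8.9 + 18.2 + 11.7) / 14 = 17.6500
σ̂ = R̄ / d₂ = 17.6500 / 2.704 = 6.5274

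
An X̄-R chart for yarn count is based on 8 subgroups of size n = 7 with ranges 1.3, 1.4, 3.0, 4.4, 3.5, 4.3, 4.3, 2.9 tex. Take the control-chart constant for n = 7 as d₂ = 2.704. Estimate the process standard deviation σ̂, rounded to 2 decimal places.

1.16

R̄ = (1.3 + 1.4 + 3.0 + 4.4 + 3.5 + 4.3 + 4.3 + 2.9) / 8 = 3.1375
σ̂ = R̄ / d₂ = 3.1375 / 2.704 = 1.1603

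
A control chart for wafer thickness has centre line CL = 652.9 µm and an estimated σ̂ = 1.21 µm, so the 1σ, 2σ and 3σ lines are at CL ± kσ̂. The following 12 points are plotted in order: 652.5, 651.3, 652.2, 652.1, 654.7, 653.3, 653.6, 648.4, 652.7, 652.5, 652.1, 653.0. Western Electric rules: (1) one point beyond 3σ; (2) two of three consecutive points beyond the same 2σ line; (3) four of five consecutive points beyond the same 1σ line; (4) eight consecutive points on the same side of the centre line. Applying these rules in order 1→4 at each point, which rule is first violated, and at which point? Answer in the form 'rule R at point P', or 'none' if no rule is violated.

Zone of each point (C = within 1σ̂, B = 1σ̂–2σ̂, A = 2σ̂–3σ̂, * = beyond 3σ̂; sign = side of CL): 1:-C, 2:-B, 3:-C, 4:-C, 5:+B, 6:+C, 7:+C, 8:-*, 9:-C, 10:-C, 11:-C, 12:+C
Rule 1 (one point beyond the 3σ limits) is satisfied at point 8.

rule 1 at point 8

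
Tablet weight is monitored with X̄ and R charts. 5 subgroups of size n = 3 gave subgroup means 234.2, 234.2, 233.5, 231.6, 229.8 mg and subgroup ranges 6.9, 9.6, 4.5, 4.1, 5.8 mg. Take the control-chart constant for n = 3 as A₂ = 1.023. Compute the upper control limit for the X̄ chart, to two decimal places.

238.98

X̄̄ = (234.2 + 234.2 + 233.5 + 231.6 + 229.8) / 5 = 1163.3000 / 5 = 232.6600
R̄ = (6.9 + 9.6 + 4.5 + 4.1 + 5.8) / 5 = 30.9000 / 5 = 6.1800
UCL = X̄̄ + A₂·R̄ = 232.6600 + 1.023 × 6.1800 = 238.9821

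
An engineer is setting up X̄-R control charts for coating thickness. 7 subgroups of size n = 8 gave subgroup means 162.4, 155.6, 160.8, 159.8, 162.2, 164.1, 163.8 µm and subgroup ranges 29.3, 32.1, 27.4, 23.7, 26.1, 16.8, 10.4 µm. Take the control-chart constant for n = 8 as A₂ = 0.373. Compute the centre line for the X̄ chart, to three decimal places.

161.243

X̄̄ = (162.4 + 155.6 + 160.8 + 159.8 + 162.2 + 164.1 + 163.8) / 7 = 1128.7000 / 7 = 161.2429
CL = X̄̄ = 161.2429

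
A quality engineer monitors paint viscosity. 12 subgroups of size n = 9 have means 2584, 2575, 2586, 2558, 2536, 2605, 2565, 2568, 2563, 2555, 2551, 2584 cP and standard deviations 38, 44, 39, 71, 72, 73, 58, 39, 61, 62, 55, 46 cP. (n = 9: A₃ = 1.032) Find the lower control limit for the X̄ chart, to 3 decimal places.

2512.579

X̄̄ = (2584 + 2575 + 2586 + 2558 + 2536 + 2605 + 2565 + 2568 + 2563 + 2555 + 2551 + 2584) / 12 = 2569.1667
s̄ = (38 + 44 + 39 + 71 + 72 + 73 + 58 + 39 + 61 + 62 + 55 + 46) / 12 = 54.8333
LCL = X̄̄ − A₃·s̄ = 2569.1667 − 1.032 × 54.8333 = 2512.5787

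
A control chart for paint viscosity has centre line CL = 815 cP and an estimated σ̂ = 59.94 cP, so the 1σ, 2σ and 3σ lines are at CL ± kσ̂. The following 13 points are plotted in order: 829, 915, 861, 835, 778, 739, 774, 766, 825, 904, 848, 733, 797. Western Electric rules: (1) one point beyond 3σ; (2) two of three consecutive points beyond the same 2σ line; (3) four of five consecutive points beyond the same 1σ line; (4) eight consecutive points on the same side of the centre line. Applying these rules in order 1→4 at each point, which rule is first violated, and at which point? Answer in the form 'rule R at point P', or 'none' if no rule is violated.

Zone of each point (C = within 1σ̂, B = 1σ̂–2σ̂, A = 2σ̂–3σ̂, * = beyond 3σ̂; sign = side of CL): 1:+C, 2:+B, 3:+C, 4:+C, 5:-C, 6:-B, 7:-C, 8:-C, 9:+C, 10:+B, 11:+C, 12:-B, 13:-C
No rule fires across all 13 points.

none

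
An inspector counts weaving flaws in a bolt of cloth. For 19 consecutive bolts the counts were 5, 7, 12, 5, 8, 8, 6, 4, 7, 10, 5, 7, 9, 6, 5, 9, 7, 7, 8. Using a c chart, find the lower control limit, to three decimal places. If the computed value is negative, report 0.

c̄ = (5 + 7 + 12 + 5 + 8 + 8 + 6 + 4 + 7 + 10 + 5 + 7 + 9 + 6 + 5 + 9 + 7 + 7 + 8) / 19 = 135 / 19 = 7.1053
LCL = c̄ − 3√c̄ = 7.1053 − 3 × 2.6656 = -0.8914 → 0 (cannot be negative)

0.000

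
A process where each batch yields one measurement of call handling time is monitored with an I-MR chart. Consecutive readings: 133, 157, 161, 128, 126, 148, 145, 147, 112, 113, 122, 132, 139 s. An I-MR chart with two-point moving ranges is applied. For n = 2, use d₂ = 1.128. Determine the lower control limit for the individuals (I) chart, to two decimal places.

X̄ = (133 + 157 + 161 + 128 + 126 + 148 + 145 + 147 + 112 + 113 + 122 + 132 + 139) / 13 = 135.6154
Moving ranges: 24, 4, 33, 2, 22, 3, 2, 35, 1, 9, 10, 7; M̄R̄ = 152.0000 / 12 = 12.6667
LCL = X̄ − 3·M̄R̄/d₂ = 135.6154 − 3 × 12.6667 / 1.128 = 101.9274

101.93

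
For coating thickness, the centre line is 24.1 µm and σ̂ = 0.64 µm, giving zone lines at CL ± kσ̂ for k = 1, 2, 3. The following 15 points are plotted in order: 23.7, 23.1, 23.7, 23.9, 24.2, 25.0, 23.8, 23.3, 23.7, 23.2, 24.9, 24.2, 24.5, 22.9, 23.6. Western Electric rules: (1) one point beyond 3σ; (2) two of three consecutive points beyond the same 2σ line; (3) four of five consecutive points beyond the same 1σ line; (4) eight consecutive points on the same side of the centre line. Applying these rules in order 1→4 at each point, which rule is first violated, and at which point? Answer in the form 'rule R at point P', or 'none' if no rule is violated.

Zone of each point (C = within 1σ̂, B = 1σ̂–2σ̂, A = 2σ̂–3σ̂, * = beyond 3σ̂; sign = side of CL): 1:-C, 2:-B, 3:-C, 4:-C, 5:+C, 6:+B, 7:-C, 8:-B, 9:-C, 10:-B, 11:+B, 12:+C, 13:+C, 14:-B, 15:-C
No rule fires across all 15 points.

none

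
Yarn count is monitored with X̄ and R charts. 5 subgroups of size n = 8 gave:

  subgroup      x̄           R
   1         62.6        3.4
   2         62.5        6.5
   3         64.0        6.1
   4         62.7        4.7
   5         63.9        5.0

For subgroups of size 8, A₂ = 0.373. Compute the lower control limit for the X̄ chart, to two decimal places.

61.22

X̄̄ = (62.6 + 62.5 + 64.0 + 62.7 + 63.9) / 5 = 315.7000 / 5 = 63.1400
R̄ = (3.4 + 6.5 + 6.1 + 4.7 + 5.0) / 5 = 25.7000 / 5 = 5.1400
LCL = X̄̄ − A₂·R̄ = 63.1400 − 0.373 × 5.1400 = 61.2228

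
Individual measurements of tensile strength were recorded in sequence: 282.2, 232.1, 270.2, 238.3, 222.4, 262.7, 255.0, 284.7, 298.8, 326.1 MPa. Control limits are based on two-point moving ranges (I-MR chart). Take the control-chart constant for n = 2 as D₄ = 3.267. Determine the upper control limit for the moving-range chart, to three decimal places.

Moving ranges: 50.1, 38.1, 31.9, 15.9, 40.3, 7.7, 29.7, 14.1, 27.3; M̄R̄ = 255.1000 / 9 = 28.3444
UCL_MR = D₄·M̄R̄ = 3.267 × 28.3444 = 92.6013

92.601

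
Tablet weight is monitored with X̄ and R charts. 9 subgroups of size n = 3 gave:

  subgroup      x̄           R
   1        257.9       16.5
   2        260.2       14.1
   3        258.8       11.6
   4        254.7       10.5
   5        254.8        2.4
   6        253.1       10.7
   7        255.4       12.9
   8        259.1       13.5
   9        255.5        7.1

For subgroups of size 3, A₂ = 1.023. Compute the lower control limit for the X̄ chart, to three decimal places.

X̄̄ = (257.9 + 260.2 + 258.8 + 254.7 + 254.8 + 253.1 + 255.4 + 259.1 + 255.5) / 9 = 2309.5000 / 9 = 256.6111
R̄ = (16.5 + 14.1 + 11.6 + 10.5 + 2.4 + 10.7 + 12.9 + 13.5 + 7.1) / 9 = 99.3000 / 9 = 11.0333
LCL = X̄̄ − A₂·R̄ = 256.6111 − 1.023 × 11.0333 = 245.3240

245.324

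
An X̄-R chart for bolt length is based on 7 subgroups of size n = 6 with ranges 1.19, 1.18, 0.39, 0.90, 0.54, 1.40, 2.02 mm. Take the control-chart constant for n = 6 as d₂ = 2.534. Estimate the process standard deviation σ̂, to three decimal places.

0.430

R̄ = (1.19 + 1.18 + 0.39 + 0.90 + 0.54 + 1.40 + 2.02) / 7 = 1.0886
σ̂ = R̄ / d₂ = 1.0886 / 2.534 = 0.4296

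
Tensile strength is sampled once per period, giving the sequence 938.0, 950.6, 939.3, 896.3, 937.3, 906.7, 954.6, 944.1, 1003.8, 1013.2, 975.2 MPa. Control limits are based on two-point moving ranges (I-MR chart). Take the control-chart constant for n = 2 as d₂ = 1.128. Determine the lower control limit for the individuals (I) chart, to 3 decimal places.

869.976

X̄ = (938.0 + 950.6 + 939.3 + 896.3 + 937.3 + 906.7 + 954.6 + 944.1 + 1003.8 + 1013.2 + 975.2) / 11 = 950.8273
Moving ranges: 12.6, 11.3, 43.0, 41.0, 30.6, 47.9, 10.5, 59.7, 9.4, 38.0; M̄R̄ = 304.0000 / 10 = 30.4000
LCL = X̄ − 3·M̄R̄/d₂ = 950.8273 − 3 × 30.4000 / 1.128 = 869.9762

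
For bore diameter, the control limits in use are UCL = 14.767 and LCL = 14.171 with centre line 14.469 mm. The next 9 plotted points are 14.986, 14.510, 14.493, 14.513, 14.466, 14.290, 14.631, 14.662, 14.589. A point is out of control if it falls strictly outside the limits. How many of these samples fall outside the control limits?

1

Compare each point to [14.171, 14.767]: sample 1 = 14.986 > UCL.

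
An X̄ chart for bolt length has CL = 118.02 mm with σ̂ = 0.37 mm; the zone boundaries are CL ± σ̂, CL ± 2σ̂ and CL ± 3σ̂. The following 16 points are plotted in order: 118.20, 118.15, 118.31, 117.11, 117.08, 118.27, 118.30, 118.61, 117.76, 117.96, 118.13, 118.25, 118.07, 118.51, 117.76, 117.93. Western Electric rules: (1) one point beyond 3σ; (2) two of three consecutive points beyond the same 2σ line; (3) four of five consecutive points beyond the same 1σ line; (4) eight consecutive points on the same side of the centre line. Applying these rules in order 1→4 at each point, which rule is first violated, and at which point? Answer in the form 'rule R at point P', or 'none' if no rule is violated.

Zone of each point (C = within 1σ̂, B = 1σ̂–2σ̂, A = 2σ̂–3σ̂, * = beyond 3σ̂; sign = side of CL): 1:+C, 2:+C, 3:+C, 4:-A, 5:-A, 6:+C, 7:+C, 8:+B, 9:-C, 10:-C, 11:+C, 12:+C, 13:+C, 14:+B, 15:-C, 16:-C
Rule 2 (two of three consecutive points beyond the same 2σ limit) is satisfied at point 5.

rule 2 at point 5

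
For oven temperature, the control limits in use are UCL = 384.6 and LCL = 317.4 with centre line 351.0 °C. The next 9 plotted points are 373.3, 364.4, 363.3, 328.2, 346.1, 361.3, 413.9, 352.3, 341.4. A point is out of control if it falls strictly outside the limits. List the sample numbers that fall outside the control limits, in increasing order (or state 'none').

7

Compare each point to [317.4, 384.6]: sample 7 = 413.9 > UCL.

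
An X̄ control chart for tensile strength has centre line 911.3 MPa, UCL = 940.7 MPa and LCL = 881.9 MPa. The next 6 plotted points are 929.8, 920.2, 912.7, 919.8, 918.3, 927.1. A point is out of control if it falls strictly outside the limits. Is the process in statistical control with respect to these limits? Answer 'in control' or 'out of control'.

All 6 points lie within [881.9, 940.7].

in control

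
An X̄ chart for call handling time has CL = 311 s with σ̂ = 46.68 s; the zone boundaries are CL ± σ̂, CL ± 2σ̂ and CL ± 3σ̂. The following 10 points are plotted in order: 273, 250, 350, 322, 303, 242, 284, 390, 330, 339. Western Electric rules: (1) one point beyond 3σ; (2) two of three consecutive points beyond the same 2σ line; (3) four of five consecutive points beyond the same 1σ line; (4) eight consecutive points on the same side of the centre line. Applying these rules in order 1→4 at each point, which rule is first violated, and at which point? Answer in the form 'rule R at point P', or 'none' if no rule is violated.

none

Zone of each point (C = within 1σ̂, B = 1σ̂–2σ̂, A = 2σ̂–3σ̂, * = beyond 3σ̂; sign = side of CL): 1:-C, 2:-B, 3:+C, 4:+C, 5:-C, 6:-B, 7:-C, 8:+B, 9:+C, 10:+C
No rule fires across all 10 points.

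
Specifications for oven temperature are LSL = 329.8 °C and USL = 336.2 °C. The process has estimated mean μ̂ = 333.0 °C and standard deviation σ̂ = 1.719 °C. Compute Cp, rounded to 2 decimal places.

0.62

Cp = (USL − LSL) / (6σ̂) = (336.2 − 329.8) / (6 × 1.719) = 6.4000 / 10.3140 = 0.6205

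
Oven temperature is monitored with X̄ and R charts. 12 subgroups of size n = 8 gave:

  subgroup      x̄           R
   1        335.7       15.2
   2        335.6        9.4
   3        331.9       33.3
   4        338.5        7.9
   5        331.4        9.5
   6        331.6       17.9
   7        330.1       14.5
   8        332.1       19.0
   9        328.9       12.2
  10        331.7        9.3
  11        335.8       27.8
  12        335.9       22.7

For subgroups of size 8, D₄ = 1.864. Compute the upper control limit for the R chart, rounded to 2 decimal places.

30.86

R̄ = (15.2 + 9.4 + 33.3 + 7.9 + 9.5 + 17.9 + 14.5 + 19.0 + 12.2 + 9.3 + 27.8 + 22.7) / 12 = 198.7000 / 12 = 16.5583
UCL_R = D₄·R̄ = 1.864 × 16.5583 = 30.8647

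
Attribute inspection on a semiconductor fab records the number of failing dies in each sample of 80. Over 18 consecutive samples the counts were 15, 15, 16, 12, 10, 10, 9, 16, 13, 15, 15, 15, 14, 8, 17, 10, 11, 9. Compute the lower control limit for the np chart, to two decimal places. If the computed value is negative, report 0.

2.95

p̄ = Σdᵢ / (k·n) = 230 / (18 × 80) = 0.15972
LCL = np̄ − 3·√(np̄(1−p̄)) = 12.7778 − 3 × 3.2767 = 2.9476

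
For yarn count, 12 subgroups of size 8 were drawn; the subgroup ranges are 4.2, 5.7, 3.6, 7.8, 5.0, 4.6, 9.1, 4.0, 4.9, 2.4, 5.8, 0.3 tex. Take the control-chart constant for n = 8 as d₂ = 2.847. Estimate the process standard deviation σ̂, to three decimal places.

1.680

R̄ = (4.2 + 5.7 + 3.6 + 7.8 + 5.0 + 4.6 + 9.1 + 4.0 + 4.9 + 2.4 + 5.8 + 0.3) / 12 = 4.7833
σ̂ = R̄ / d₂ = 4.7833 / 2.847 = 1.6801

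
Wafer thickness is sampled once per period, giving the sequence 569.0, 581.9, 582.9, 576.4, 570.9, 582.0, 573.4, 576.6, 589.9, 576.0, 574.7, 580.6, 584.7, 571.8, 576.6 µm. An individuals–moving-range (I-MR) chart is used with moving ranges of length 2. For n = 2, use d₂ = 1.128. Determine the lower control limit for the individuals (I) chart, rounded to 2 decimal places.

557.88

X̄ = (569.0 + 581.9 + 582.9 + 576.4 + 570.9 + 582.0 + 573.4 + 576.6 + 589.9 + 576.0 + 574.7 + 580.6 + 584.7 + 571.8 + 576.6) / 15 = 577.8267
Moving ranges: 12.9, 1.0, 6.5, 5.5, 11.1, 8.6, 3.2, 13.3, 13.9, 1.3, 5.9, 4.1, 12.9, 4.8; M̄R̄ = 105.0000 / 14 = 7.5000
LCL = X̄ − 3·M̄R̄/d₂ = 577.8267 − 3 × 7.5000 / 1.128 = 557.8799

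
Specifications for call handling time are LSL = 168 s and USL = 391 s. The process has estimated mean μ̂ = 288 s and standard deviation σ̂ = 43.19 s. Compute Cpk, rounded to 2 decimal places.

0.79

Cpu = (USL − μ̂) / (3σ̂) = (391 − 288) / (3 × 43.19) = 0.7949; Cpl = (μ̂ − LSL) / (3σ̂) = (288 − 168) / (3 × 43.19) = 0.9261; Cpk = min(Cpu, Cpl) = 0.7949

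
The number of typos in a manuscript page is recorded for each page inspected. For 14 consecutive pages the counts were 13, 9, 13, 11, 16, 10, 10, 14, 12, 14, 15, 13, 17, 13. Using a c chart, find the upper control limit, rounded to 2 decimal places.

23.61

c̄ = (13 + 9 + 13 + 11 + 16 + 10 + 10 + 14 + 12 + 14 + 15 + 13 + 17 + 13) / 14 = 180 / 14 = 12.8571
UCL = c̄ + 3√c̄ = 12.8571 + 3 × √12.8571 = 12.8571 + 3 × 3.5857 = 23.6142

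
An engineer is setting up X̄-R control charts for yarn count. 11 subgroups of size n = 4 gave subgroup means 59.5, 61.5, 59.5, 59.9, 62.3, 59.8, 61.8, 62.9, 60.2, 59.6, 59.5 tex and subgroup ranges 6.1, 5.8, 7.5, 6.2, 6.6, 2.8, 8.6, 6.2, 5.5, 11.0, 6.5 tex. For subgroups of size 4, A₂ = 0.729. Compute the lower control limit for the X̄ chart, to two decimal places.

55.77

X̄̄ = (59.5 + 61.5 + 59.5 + 59.9 + 62.3 + 59.8 + 61.8 + 62.9 + 60.2 + 59.6 + 59.5) / 11 = 666.5000 / 11 = 60.5909
R̄ = (6.1 + 5.8 + 7.5 + 6.2 + 6.6 + 2.8 + 8.6 + 6.2 + 5.5 + 11.0 + 6.5) / 11 = 72.8000 / 11 = 6.6182
LCL = X̄̄ − A₂·R̄ = 60.5909 − 0.729 × 6.6182 = 55.7663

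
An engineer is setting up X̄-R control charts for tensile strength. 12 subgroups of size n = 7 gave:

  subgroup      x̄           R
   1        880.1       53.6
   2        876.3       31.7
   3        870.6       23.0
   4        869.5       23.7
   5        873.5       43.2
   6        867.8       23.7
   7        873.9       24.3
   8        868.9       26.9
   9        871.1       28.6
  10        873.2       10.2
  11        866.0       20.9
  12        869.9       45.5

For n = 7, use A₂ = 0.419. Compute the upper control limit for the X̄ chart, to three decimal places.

884.139

X̄̄ = (880.1 + 876.3 + 870.6 + 869.5 + 873.5 + 867.8 + 873.9 + 868.9 + 871.1 + 873.2 + 866.0 + 869.9) / 12 = 10460.8000 / 12 = 871.7333
R̄ = (53.6 + 31.7 + 23.0 + 23.7 + 43.2 + 23.7 + 24.3 + 26.9 + 28.6 + 10.2 + 20.9 + 45.5) / 12 = 355.3000 / 12 = 29.6083
UCL = X̄̄ + A₂·R̄ = 871.7333 + 0.419 × 29.6083 = 884.1392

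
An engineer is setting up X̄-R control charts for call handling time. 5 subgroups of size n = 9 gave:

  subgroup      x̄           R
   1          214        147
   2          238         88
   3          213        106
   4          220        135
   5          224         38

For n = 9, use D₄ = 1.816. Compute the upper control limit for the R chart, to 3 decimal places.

186.685

R̄ = (147 + 88 + 106 + 135 + 38) / 5 = 514.0000 / 5 = 102.8000
UCL_R = D₄·R̄ = 1.816 × 102.8000 = 186.6848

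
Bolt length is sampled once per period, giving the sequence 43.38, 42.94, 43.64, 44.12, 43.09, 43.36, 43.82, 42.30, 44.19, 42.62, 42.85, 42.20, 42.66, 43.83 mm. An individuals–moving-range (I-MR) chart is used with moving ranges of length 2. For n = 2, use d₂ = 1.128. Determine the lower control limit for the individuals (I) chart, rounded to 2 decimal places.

X̄ = (43.38 + 42.94 + 43.64 + 44.12 + 43.09 + 43.36 + 43.82 + 42.30 + 44.19 + 42.62 + 42.85 + 42.20 + 42.66 + 43.83) / 14 = 43.2143
Moving ranges: 0.44, 0.70, 0.48, 1.03, 0.27, 0.46, 1.52, 1.89, 1.57, 0.23, 0.65, 0.46, 1.17; M̄R̄ = 10.8700 / 13 = 0.8362
LCL = X̄ − 3·M̄R̄/d₂ = 43.2143 − 3 × 0.8362 / 1.128 = 40.9905

40.99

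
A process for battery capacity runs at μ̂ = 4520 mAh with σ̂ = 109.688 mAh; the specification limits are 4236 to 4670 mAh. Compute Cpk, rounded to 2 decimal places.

Cpu = (USL − μ̂) / (3σ̂) = (4670 − 4520) / (3 × 109.688) = 0.4558; Cpl = (μ̂ − LSL) / (3σ̂) = (4520 − 4236) / (3 × 109.688) = 0.8631; Cpk = min(Cpu, Cpl) = 0.4558

0.46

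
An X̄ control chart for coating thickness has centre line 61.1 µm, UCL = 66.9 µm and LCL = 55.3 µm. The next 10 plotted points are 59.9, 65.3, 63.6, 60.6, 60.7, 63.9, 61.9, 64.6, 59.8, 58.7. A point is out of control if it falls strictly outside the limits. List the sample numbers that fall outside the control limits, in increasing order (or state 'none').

All 10 points lie within [55.3, 66.9].

none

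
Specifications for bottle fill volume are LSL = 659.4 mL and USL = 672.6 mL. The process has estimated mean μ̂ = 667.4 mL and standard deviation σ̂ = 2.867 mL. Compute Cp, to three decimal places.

0.767

Cp = (USL − LSL) / (6σ̂) = (672.6 − 659.4) / (6 × 2.867) = 13.2000 / 17.2020 = 0.7674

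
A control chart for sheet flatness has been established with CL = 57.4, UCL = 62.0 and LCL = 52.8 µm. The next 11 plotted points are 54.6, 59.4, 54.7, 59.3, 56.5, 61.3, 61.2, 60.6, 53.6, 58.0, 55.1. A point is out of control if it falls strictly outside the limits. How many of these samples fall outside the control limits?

0

All 11 points lie within [52.8, 62.0].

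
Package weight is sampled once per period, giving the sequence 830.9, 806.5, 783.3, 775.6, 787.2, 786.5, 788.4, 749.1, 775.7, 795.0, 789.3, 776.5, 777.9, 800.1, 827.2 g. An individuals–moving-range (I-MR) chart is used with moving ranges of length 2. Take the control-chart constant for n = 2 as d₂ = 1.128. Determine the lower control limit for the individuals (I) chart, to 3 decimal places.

747.412

X̄ = (830.9 + 806.5 + 783.3 + 775.6 + 787.2 + 786.5 + 788.4 + 749.1 + 775.7 + 795.0 + 789.3 + 776.5 + 777.9 + 800.1 + 827.2) / 15 = 789.9467
Moving ranges: 24.4, 23.2, 7.7, 11.6, 0.7, 1.9, 39.3, 26.6, 19.3, 5.7, 12.8, 1.4, 22.2, 27.1; M̄R̄ = 223.9000 / 14 = 15.9929
LCL = X̄ − 3·M̄R̄/d₂ = 789.9467 − 3 × 15.9929 / 1.128 = 747.4125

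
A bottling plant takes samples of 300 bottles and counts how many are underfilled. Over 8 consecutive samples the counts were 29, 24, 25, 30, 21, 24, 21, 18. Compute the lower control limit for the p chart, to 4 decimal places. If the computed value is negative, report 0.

p̄ = Σdᵢ / (k·n) = 192 / (8 × 300) = 0.08000
LCL = p̄ − 3·√(p̄(1−p̄)/n) = 0.08000 − 3 × 0.01566 = 0.03301

0.0330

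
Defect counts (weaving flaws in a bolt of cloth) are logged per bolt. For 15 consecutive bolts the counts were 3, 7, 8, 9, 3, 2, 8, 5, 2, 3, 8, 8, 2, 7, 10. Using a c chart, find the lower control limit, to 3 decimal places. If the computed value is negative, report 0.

c̄ = (3 + 7 + 8 + 9 + 3 + 2 + 8 + 5 + 2 + 3 + 8 + 8 + 2 + 7 + 10) / 15 = 85 / 15 = 5.6667
LCL = c̄ − 3√c̄ = 5.6667 − 3 × 2.3805 = -1.4748 → 0 (cannot be negative)

0.000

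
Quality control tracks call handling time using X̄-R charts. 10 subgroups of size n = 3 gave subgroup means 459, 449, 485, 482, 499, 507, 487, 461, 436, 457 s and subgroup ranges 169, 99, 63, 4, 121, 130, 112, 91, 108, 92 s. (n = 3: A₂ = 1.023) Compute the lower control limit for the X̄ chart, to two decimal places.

371.03

X̄̄ = (459 + 449 + 485 + 482 + 499 + 507 + 487 + 461 + 436 + 457) / 10 = 4722.0000 / 10 = 472.2000
R̄ = (169 + 99 + 63 + 4 + 121 + 130 + 112 + 91 + 108 + 92) / 10 = 989.0000 / 10 = 98.9000
LCL = X̄̄ − A₂·R̄ = 472.2000 − 1.023 × 98.9000 = 371.0253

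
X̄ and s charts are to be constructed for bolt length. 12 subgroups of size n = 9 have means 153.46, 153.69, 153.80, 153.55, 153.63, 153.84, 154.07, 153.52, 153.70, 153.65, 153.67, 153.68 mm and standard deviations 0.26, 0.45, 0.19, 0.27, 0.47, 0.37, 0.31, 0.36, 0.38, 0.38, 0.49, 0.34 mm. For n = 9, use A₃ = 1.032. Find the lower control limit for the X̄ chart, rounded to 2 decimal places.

X̄̄ = (153.46 + 153.69 + 153.80 + 153.55 + 153.63 + 153.84 + 154.07 + 153.52 + 153.70 + 153.65 + 153.67 + 153.68) / 12 = 153.6883
s̄ = (0.26 + 0.45 + 0.19 + 0.27 + 0.47 + 0.37 + 0.31 + 0.36 + 0.38 + 0.38 + 0.49 + 0.34) / 12 = 0.3558
LCL = X̄̄ − A₃·s̄ = 153.6883 − 1.032 × 0.3558 = 153.3211

153.32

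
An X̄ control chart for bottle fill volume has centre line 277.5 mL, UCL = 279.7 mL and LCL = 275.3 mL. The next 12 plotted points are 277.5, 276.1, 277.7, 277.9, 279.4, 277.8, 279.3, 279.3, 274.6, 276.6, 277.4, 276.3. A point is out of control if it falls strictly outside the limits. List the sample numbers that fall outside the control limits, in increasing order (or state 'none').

9

Compare each point to [275.3, 279.7]: sample 9 = 274.6 < LCL.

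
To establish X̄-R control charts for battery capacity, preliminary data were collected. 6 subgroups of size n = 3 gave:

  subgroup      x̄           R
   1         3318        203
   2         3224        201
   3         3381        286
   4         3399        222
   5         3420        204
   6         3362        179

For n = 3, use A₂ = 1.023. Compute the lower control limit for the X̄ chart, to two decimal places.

3129.87

X̄̄ = (3318 + 3224 + 3381 + 3399 + 3420 + 3362) / 6 = 20104.0000 / 6 = 3350.6667
R̄ = (203 + 201 + 286 + 222 + 204 + 179) / 6 = 1295.0000 / 6 = 215.8333
LCL = X̄̄ − A₂·R̄ = 3350.6667 − 1.023 × 215.8333 = 3129.8692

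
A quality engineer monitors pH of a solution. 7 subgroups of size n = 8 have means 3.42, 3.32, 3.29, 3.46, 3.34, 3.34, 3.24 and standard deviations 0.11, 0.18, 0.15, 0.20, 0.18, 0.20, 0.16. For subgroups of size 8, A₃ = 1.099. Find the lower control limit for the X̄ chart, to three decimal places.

X̄̄ = (3.42 + 3.32 + 3.29 + 3.46 + 3.34 + 3.34 + 3.24) / 7 = 3.3443
s̄ = (0.11 + 0.18 + 0.15 + 0.20 + 0.18 + 0.20 + 0.16) / 7 = 0.1686
LCL = X̄̄ − A₃·s̄ = 3.3443 − 1.099 × 0.1686 = 3.1590

3.159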